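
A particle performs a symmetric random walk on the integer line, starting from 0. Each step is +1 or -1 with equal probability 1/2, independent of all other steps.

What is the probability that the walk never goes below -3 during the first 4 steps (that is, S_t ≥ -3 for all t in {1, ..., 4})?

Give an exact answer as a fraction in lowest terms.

Answer: 15/16

Derivation:
Let f(t,s) = #length-t paths at position s with S_1..S_t all ≥ -3.
f(t,s) = f(t-1,s-1) + f(t-1,s+1) for s ≥ -3; f(t,s) = 0 for s < -3.
t=0: f(0,0)=1
t=1: f(1,-1)=1 f(1,1)=1
t=2: f(2,-2)=1 f(2,0)=2 f(2,2)=1
t=3: f(3,-3)=1 f(3,-1)=3 f(3,1)=3 f(3,3)=1
t=4: f(4,-2)=4 f(4,0)=6 f(4,2)=4 f(4,4)=1
Σ_s f(4,s) = 15
P = 15/16 = 15/16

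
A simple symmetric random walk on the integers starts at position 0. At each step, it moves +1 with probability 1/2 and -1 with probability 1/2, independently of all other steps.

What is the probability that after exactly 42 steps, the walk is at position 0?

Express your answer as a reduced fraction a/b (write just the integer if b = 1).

Answer: 67282234305/549755813888

Derivation:
To return to 0 after 42 steps: need exactly 21 steps of +1 and 21 of -1.
Favorable paths: C(42,21) = 538257874440
Total paths: 2^42 = 4398046511104
P = 538257874440/4398046511104 = 67282234305/549755813888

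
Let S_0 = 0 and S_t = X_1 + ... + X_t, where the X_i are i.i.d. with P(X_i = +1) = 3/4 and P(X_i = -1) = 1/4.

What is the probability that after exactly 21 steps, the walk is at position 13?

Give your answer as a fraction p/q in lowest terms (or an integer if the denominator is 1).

Answer: 772903875555/4398046511104

Derivation:
To reach position 13 after 21 steps: need 17 steps of +1 and 4 steps of -1.
Number of such sequences: C(21,17) = 5985
Each has probability (3/4)^17 · (1/4)^4 = 129140163/4398046511104
P = 5985 · 129140163/4398046511104 = 772903875555/4398046511104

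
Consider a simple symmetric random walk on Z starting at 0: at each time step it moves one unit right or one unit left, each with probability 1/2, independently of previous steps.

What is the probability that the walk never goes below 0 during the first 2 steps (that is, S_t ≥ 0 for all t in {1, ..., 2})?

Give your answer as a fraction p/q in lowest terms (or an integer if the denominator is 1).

Answer: 1/2

Derivation:
Let f(t,s) = #length-t paths at position s with S_1..S_t all ≥ 0.
f(t,s) = f(t-1,s-1) + f(t-1,s+1) for s ≥ 0; f(t,s) = 0 for s < 0.
t=0: f(0,0)=1
t=1: f(1,1)=1
t=2: f(2,0)=1 f(2,2)=1
Σ_s f(2,s) = 2
P = 2/4 = 1/2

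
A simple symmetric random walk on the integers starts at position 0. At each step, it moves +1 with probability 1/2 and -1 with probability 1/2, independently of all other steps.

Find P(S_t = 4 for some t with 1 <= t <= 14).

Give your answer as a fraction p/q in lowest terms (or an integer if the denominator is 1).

Answer: 309/1024

Derivation:
Count via complement. Let g(t,s) = #length-t paths at position s with S_1..S_t all ≠ 4.
g(t,s) = g(t-1,s-1) + g(t-1,s+1) for s ≠ 4; g(t,4) = 0.
t=0: g(0,0)=1
t=1: g(1,-1)=1 g(1,1)=1
t=2: g(2,-2)=1 g(2,0)=2 g(2,2)=1
t=3: g(3,-3)=1 g(3,-1)=3 g(3,1)=3 g(3,3)=1
t=4: g(4,-4)=1 g(4,-2)=4 g(4,0)=6 g(4,2)=4
t=5: g(5,-5)=1 g(5,-3)=5 g(5,-1)=10 g(5,1)=10 g(5,3)=4
t=6: g(6,-6)=1 g(6,-4)=6 g(6,-2)=15 g(6,0)=20 g(6,2)=14
t=7: g(7,-7)=1 g(7,-5)=7 g(7,-3)=21 g(7,-1)=35 g(7,1)=34 g(7,3)=14
t=8: g(8,-8)=1 g(8,-6)=8 g(8,-4)=28 g(8,-2)=56 g(8,0)=69 g(8,2)=48
t=9: g(9,-9)=1 g(9,-7)=9 g(9,-5)=36 g(9,-3)=84 g(9,-1)=125 g(9,1)=117 g(9,3)=48
t=10: g(10,-10)=1 g(10,-8)=10 g(10,-6)=45 g(10,-4)=120 g(10,-2)=209 g(10,0)=242 g(10,2)=165
t=11: g(11,-11)=1 g(11,-9)=11 g(11,-7)=55 g(11,-5)=165 g(11,-3)=329 g(11,-1)=451 g(11,1)=407 g(11,3)=165
t=12: g(12,-12)=1 g(12,-10)=12 g(12,-8)=66 g(12,-6)=220 g(12,-4)=494 g(12,-2)=780 g(12,0)=858 g(12,2)=572
t=13: g(13,-13)=1 g(13,-11)=13 g(13,-9)=78 g(13,-7)=286 g(13,-5)=714 g(13,-3)=1274 g(13,-1)=1638 g(13,1)=1430 g(13,3)=572
t=14: g(14,-14)=1 g(14,-12)=14 g(14,-10)=91 g(14,-8)=364 g(14,-6)=1000 g(14,-4)=1988 g(14,-2)=2912 g(14,0)=3068 g(14,2)=2002
Paths never hitting 4: Σ_s g(14,s) = 11440
Paths hitting 4: 2^14 - 11440 = 4944
P = 4944/16384 = 309/1024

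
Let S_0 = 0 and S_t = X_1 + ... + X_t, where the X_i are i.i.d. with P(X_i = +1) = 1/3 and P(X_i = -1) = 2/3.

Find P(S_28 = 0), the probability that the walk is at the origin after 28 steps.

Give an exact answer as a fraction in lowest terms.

Answer: 24343347200/847288609443

Derivation:
To be at 0 after 28 steps: need exactly 14 steps of +1 and 14 of -1.
Number of such sequences: C(28,14) = 40116600
Each has probability (1/3)^14 · (2/3)^14 = 16384/22876792454961
P = 40116600 · 16384/22876792454961 = 24343347200/847288609443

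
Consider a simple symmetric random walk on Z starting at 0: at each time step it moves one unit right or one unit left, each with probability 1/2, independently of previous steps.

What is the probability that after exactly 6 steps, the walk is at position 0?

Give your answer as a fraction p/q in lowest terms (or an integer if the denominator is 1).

Answer: 5/16

Derivation:
To return to 0 after 6 steps: need exactly 3 steps of +1 and 3 of -1.
Favorable paths: C(6,3) = 20
Total paths: 2^6 = 64
P = 20/64 = 5/16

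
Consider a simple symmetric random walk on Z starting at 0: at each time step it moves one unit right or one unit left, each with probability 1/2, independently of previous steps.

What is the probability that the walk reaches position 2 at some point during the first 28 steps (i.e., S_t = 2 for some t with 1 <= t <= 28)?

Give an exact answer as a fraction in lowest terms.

Answer: 23859587/33554432

Derivation:
Count via complement. Let g(t,s) = #length-t paths at position s with S_1..S_t all ≠ 2.
g(t,s) = g(t-1,s-1) + g(t-1,s+1) for s ≠ 2; g(t,2) = 0.
t=0: g(0,0)=1
t=1: g(1,-1)=1 g(1,1)=1
t=2: g(2,-2)=1 g(2,0)=2
t=3: g(3,-3)=1 g(3,-1)=3 g(3,1)=2
t=4: g(4,-4)=1 g(4,-2)=4 g(4,0)=5
t=5: g(5,-5)=1 g(5,-3)=5 g(5,-1)=9 g(5,1)=5
t=6: g(6,-6)=1 g(6,-4)=6 g(6,-2)=14 g(6,0)=14
t=7: g(7,-7)=1 g(7,-5)=7 g(7,-3)=20 g(7,-1)=28 g(7,1)=14
t=8: g(8,-8)=1 g(8,-6)=8 g(8,-4)=27 g(8,-2)=48 g(8,0)=42
t=9: g(9,-9)=1 g(9,-7)=9 g(9,-5)=35 g(9,-3)=75 g(9,-1)=90 g(9,1)=42
t=10: g(10,-10)=1 g(10,-8)=10 g(10,-6)=44 g(10,-4)=110 g(10,-2)=165 g(10,0)=132
t=11: g(11,-11)=1 g(11,-9)=11 g(11,-7)=54 g(11,-5)=154 g(11,-3)=275 g(11,-1)=297 g(11,1)=132
t=12: g(12,-12)=1 g(12,-10)=12 g(12,-8)=65 g(12,-6)=208 g(12,-4)=429 g(12,-2)=572 g(12,0)=429
t=13: g(13,-13)=1 g(13,-11)=13 g(13,-9)=77 g(13,-7)=273 g(13,-5)=637 g(13,-3)=1001 g(13,-1)=1001 g(13,1)=429
t=14: g(14,-14)=1 g(14,-12)=14 g(14,-10)=90 g(14,-8)=350 g(14,-6)=910 g(14,-4)=1638 g(14,-2)=2002 g(14,0)=1430
t=15: g(15,-15)=1 g(15,-13)=15 g(15,-11)=104 g(15,-9)=440 g(15,-7)=1260 g(15,-5)=2548 g(15,-3)=3640 g(15,-1)=3432 g(15,1)=1430
t=16: g(16,-16)=1 g(16,-14)=16 g(16,-12)=119 g(16,-10)=544 g(16,-8)=1700 g(16,-6)=3808 g(16,-4)=6188 g(16,-2)=7072 g(16,0)=4862
t=17: g(17,-17)=1 g(17,-15)=17 g(17,-13)=135 g(17,-11)=663 g(17,-9)=2244 g(17,-7)=5508 g(17,-5)=9996 g(17,-3)=13260 g(17,-1)=11934 g(17,1)=4862
t=18: g(18,-18)=1 g(18,-16)=18 g(18,-14)=152 g(18,-12)=798 g(18,-10)=2907 g(18,-8)=7752 g(18,-6)=15504 g(18,-4)=23256 g(18,-2)=25194 g(18,0)=16796
t=19: g(19,-19)=1 g(19,-17)=19 g(19,-15)=170 g(19,-13)=950 g(19,-11)=3705 g(19,-9)=10659 g(19,-7)=23256 g(19,-5)=38760 g(19,-3)=48450 g(19,-1)=41990 g(19,1)=16796
t=20: g(20,-20)=1 g(20,-18)=20 g(20,-16)=189 g(20,-14)=1120 g(20,-12)=4655 g(20,-10)=14364 g(20,-8)=33915 g(20,-6)=62016 g(20,-4)=87210 g(20,-2)=90440 g(20,0)=58786
t=21: g(21,-21)=1 g(21,-19)=21 g(21,-17)=209 g(21,-15)=1309 g(21,-13)=5775 g(21,-11)=19019 g(21,-9)=48279 g(21,-7)=95931 g(21,-5)=149226 g(21,-3)=177650 g(21,-1)=149226 g(21,1)=58786
t=22: g(22,-22)=1 g(22,-20)=22 g(22,-18)=230 g(22,-16)=1518 g(22,-14)=7084 g(22,-12)=24794 g(22,-10)=67298 g(22,-8)=144210 g(22,-6)=245157 g(22,-4)=326876 g(22,-2)=326876 g(22,0)=208012
t=23: g(23,-23)=1 g(23,-21)=23 g(23,-19)=252 g(23,-17)=1748 g(23,-15)=8602 g(23,-13)=31878 g(23,-11)=92092 g(23,-9)=211508 g(23,-7)=389367 g(23,-5)=572033 g(23,-3)=653752 g(23,-1)=534888 g(23,1)=208012
t=24: g(24,-24)=1 g(24,-22)=24 g(24,-20)=275 g(24,-18)=2000 g(24,-16)=10350 g(24,-14)=40480 g(24,-12)=123970 g(24,-10)=303600 g(24,-8)=600875 g(24,-6)=961400 g(24,-4)=1225785 g(24,-2)=1188640 g(24,0)=742900
t=25: g(25,-25)=1 g(25,-23)=25 g(25,-21)=299 g(25,-19)=2275 g(25,-17)=12350 g(25,-15)=50830 g(25,-13)=164450 g(25,-11)=427570 g(25,-9)=904475 g(25,-7)=1562275 g(25,-5)=2187185 g(25,-3)=2414425 g(25,-1)=1931540 g(25,1)=742900
t=26: g(26,-26)=1 g(26,-24)=26 g(26,-22)=324 g(26,-20)=2574 g(26,-18)=14625 g(26,-16)=63180 g(26,-14)=215280 g(26,-12)=592020 g(26,-10)=1332045 g(26,-8)=2466750 g(26,-6)=3749460 g(26,-4)=4601610 g(26,-2)=4345965 g(26,0)=2674440
t=27: g(27,-27)=1 g(27,-25)=27 g(27,-23)=350 g(27,-21)=2898 g(27,-19)=17199 g(27,-17)=77805 g(27,-15)=278460 g(27,-13)=807300 g(27,-11)=1924065 g(27,-9)=3798795 g(27,-7)=6216210 g(27,-5)=8351070 g(27,-3)=8947575 g(27,-1)=7020405 g(27,1)=2674440
t=28: g(28,-28)=1 g(28,-26)=28 g(28,-24)=377 g(28,-22)=3248 g(28,-20)=20097 g(28,-18)=95004 g(28,-16)=356265 g(28,-14)=1085760 g(28,-12)=2731365 g(28,-10)=5722860 g(28,-8)=10015005 g(28,-6)=14567280 g(28,-4)=17298645 g(28,-2)=15967980 g(28,0)=9694845
Paths never hitting 2: Σ_s g(28,s) = 77558760
Paths hitting 2: 2^28 - 77558760 = 190876696
P = 190876696/268435456 = 23859587/33554432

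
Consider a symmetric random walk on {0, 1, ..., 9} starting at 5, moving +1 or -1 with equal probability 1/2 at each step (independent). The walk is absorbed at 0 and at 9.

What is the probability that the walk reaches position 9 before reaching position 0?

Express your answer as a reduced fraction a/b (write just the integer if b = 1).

Answer: 5/9

Derivation:
Symmetric walk (p = 1/2): the harmonic-function argument gives P(hit 9 before 0 | start at 5) = a/N.
P = 5/9 = 5/9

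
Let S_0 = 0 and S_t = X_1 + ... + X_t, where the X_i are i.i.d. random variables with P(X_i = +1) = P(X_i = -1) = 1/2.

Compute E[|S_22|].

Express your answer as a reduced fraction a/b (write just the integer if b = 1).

Answer: 969969/262144

Derivation:
S_22 takes values m ≡ 0 (mod 2) with |m| ≤ 22; P(S_22=m) = C(22,(22+m)/2)/2^22.
Total paths: 2^22 = 4194304
Distribution: P(S=-22)=1/4194304, P(S=-20)=22/4194304, P(S=-18)=231/4194304, P(S=-16)=1540/4194304, P(S=-14)=7315/4194304, P(S=-12)=26334/4194304, P(S=-10)=74613/4194304, P(S=-8)=170544/4194304, P(S=-6)=319770/4194304, P(S=-4)=497420/4194304, P(S=-2)=646646/4194304, P(S=0)=705432/4194304, P(S=2)=646646/4194304, P(S=4)=497420/4194304, P(S=6)=319770/4194304, P(S=8)=170544/4194304, P(S=10)=74613/4194304, P(S=12)=26334/4194304, P(S=14)=7315/4194304, P(S=16)=1540/4194304, P(S=18)=231/4194304, P(S=20)=22/4194304, P(S=22)=1/4194304
E[|S_22|] = Σ_m |m|·P(S_22=m) = 15519504/4194304 = 969969/262144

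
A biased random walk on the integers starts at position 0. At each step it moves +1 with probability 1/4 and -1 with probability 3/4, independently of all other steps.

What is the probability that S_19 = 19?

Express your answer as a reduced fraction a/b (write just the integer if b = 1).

To reach position 19 after 19 steps: need 19 steps of +1 and 0 steps of -1.
Number of such sequences: C(19,19) = 1
Each has probability (1/4)^19 · (3/4)^0 = 1/274877906944
P = 1 · 1/274877906944 = 1/274877906944

Answer: 1/274877906944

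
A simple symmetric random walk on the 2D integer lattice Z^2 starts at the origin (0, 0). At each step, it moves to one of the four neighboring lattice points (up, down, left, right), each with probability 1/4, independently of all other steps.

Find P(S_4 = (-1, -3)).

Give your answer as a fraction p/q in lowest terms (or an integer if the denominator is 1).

Answer: 1/64

Derivation:
Let h be the number of horizontal steps (so 4-h are vertical). To end at (-1,-3) need (h-1)/2 right-steps and ((4-h)-3)/2 up-steps.
Sum over h with 1 ≤ h ≤ 1, h ≡ 1 (mod 2), 4-h ≡ 1 (mod 2):
h=1: C(4,1)·C(1,0)·C(3,0) = 4·1·1 = 4
Total favorable: 4
Total paths: 4^4 = 256
P = 4/256 = 1/64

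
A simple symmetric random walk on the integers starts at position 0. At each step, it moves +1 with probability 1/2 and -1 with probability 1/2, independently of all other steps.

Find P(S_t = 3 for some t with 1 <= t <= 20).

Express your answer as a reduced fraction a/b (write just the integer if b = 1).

Count via complement. Let g(t,s) = #length-t paths at position s with S_1..S_t all ≠ 3.
g(t,s) = g(t-1,s-1) + g(t-1,s+1) for s ≠ 3; g(t,3) = 0.
t=0: g(0,0)=1
t=1: g(1,-1)=1 g(1,1)=1
t=2: g(2,-2)=1 g(2,0)=2 g(2,2)=1
t=3: g(3,-3)=1 g(3,-1)=3 g(3,1)=3
t=4: g(4,-4)=1 g(4,-2)=4 g(4,0)=6 g(4,2)=3
t=5: g(5,-5)=1 g(5,-3)=5 g(5,-1)=10 g(5,1)=9
t=6: g(6,-6)=1 g(6,-4)=6 g(6,-2)=15 g(6,0)=19 g(6,2)=9
t=7: g(7,-7)=1 g(7,-5)=7 g(7,-3)=21 g(7,-1)=34 g(7,1)=28
t=8: g(8,-8)=1 g(8,-6)=8 g(8,-4)=28 g(8,-2)=55 g(8,0)=62 g(8,2)=28
t=9: g(9,-9)=1 g(9,-7)=9 g(9,-5)=36 g(9,-3)=83 g(9,-1)=117 g(9,1)=90
t=10: g(10,-10)=1 g(10,-8)=10 g(10,-6)=45 g(10,-4)=119 g(10,-2)=200 g(10,0)=207 g(10,2)=90
t=11: g(11,-11)=1 g(11,-9)=11 g(11,-7)=55 g(11,-5)=164 g(11,-3)=319 g(11,-1)=407 g(11,1)=297
t=12: g(12,-12)=1 g(12,-10)=12 g(12,-8)=66 g(12,-6)=219 g(12,-4)=483 g(12,-2)=726 g(12,0)=704 g(12,2)=297
t=13: g(13,-13)=1 g(13,-11)=13 g(13,-9)=78 g(13,-7)=285 g(13,-5)=702 g(13,-3)=1209 g(13,-1)=1430 g(13,1)=1001
t=14: g(14,-14)=1 g(14,-12)=14 g(14,-10)=91 g(14,-8)=363 g(14,-6)=987 g(14,-4)=1911 g(14,-2)=2639 g(14,0)=2431 g(14,2)=1001
t=15: g(15,-15)=1 g(15,-13)=15 g(15,-11)=105 g(15,-9)=454 g(15,-7)=1350 g(15,-5)=2898 g(15,-3)=4550 g(15,-1)=5070 g(15,1)=3432
t=16: g(16,-16)=1 g(16,-14)=16 g(16,-12)=120 g(16,-10)=559 g(16,-8)=1804 g(16,-6)=4248 g(16,-4)=7448 g(16,-2)=9620 g(16,0)=8502 g(16,2)=3432
t=17: g(17,-17)=1 g(17,-15)=17 g(17,-13)=136 g(17,-11)=679 g(17,-9)=2363 g(17,-7)=6052 g(17,-5)=11696 g(17,-3)=17068 g(17,-1)=18122 g(17,1)=11934
t=18: g(18,-18)=1 g(18,-16)=18 g(18,-14)=153 g(18,-12)=815 g(18,-10)=3042 g(18,-8)=8415 g(18,-6)=17748 g(18,-4)=28764 g(18,-2)=35190 g(18,0)=30056 g(18,2)=11934
t=19: g(19,-19)=1 g(19,-17)=19 g(19,-15)=171 g(19,-13)=968 g(19,-11)=3857 g(19,-9)=11457 g(19,-7)=26163 g(19,-5)=46512 g(19,-3)=63954 g(19,-1)=65246 g(19,1)=41990
t=20: g(20,-20)=1 g(20,-18)=20 g(20,-16)=190 g(20,-14)=1139 g(20,-12)=4825 g(20,-10)=15314 g(20,-8)=37620 g(20,-6)=72675 g(20,-4)=110466 g(20,-2)=129200 g(20,0)=107236 g(20,2)=41990
Paths never hitting 3: Σ_s g(20,s) = 520676
Paths hitting 3: 2^20 - 520676 = 527900
P = 527900/1048576 = 131975/262144

Answer: 131975/262144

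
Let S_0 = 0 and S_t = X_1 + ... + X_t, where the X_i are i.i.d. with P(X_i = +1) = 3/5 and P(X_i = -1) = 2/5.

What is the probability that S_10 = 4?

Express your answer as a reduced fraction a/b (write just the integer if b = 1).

To reach position 4 after 10 steps: need 7 steps of +1 and 3 steps of -1.
Number of such sequences: C(10,7) = 120
Each has probability (3/5)^7 · (2/5)^3 = 17496/9765625
P = 120 · 17496/9765625 = 419904/1953125

Answer: 419904/1953125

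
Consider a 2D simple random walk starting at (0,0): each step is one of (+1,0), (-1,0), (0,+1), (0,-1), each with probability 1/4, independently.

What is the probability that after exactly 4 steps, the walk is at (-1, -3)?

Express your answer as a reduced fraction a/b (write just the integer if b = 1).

Answer: 1/64

Derivation:
Let h be the number of horizontal steps (so 4-h are vertical). To end at (-1,-3) need (h-1)/2 right-steps and ((4-h)-3)/2 up-steps.
Sum over h with 1 ≤ h ≤ 1, h ≡ 1 (mod 2), 4-h ≡ 1 (mod 2):
h=1: C(4,1)·C(1,0)·C(3,0) = 4·1·1 = 4
Total favorable: 4
Total paths: 4^4 = 256
P = 4/256 = 1/64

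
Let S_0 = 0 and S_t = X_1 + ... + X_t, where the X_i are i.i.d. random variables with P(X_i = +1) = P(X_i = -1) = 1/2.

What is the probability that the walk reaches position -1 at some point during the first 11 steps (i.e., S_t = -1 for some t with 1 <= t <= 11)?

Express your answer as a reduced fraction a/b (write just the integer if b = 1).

Count via complement. Let g(t,s) = #length-t paths at position s with S_1..S_t all ≠ -1.
g(t,s) = g(t-1,s-1) + g(t-1,s+1) for s ≠ -1; g(t,-1) = 0.
t=0: g(0,0)=1
t=1: g(1,1)=1
t=2: g(2,0)=1 g(2,2)=1
t=3: g(3,1)=2 g(3,3)=1
t=4: g(4,0)=2 g(4,2)=3 g(4,4)=1
t=5: g(5,1)=5 g(5,3)=4 g(5,5)=1
t=6: g(6,0)=5 g(6,2)=9 g(6,4)=5 g(6,6)=1
t=7: g(7,1)=14 g(7,3)=14 g(7,5)=6 g(7,7)=1
t=8: g(8,0)=14 g(8,2)=28 g(8,4)=20 g(8,6)=7 g(8,8)=1
t=9: g(9,1)=42 g(9,3)=48 g(9,5)=27 g(9,7)=8 g(9,9)=1
t=10: g(10,0)=42 g(10,2)=90 g(10,4)=75 g(10,6)=35 g(10,8)=9 g(10,10)=1
t=11: g(11,1)=132 g(11,3)=165 g(11,5)=110 g(11,7)=44 g(11,9)=10 g(11,11)=1
Paths never hitting -1: Σ_s g(11,s) = 462
Paths hitting -1: 2^11 - 462 = 1586
P = 1586/2048 = 793/1024

Answer: 793/1024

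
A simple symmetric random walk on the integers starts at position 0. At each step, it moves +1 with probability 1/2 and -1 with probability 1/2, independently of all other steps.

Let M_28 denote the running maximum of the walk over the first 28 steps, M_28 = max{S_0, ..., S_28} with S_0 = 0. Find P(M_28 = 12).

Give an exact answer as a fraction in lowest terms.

Let M_28 = max(S_0,...,S_28). Use the reflection principle: for j ≥ 1, #{paths with M_28 ≥ j} = #{S_28 ≥ j} + #{S_28 ≥ j+1}.
By reflection, #{M_28 ≥ 12} = #{S_28 ≥ 12} + #{S_28 ≥ 13} = 4791323 + 1683218 = 6474541.
#{M_28 ≥ 13} = #{S_28 ≥ 13} + #{S_28 ≥ 14} = 1683218 + 1683218 = 3366436.
#{M_28 = 12} = 6474541 - 3366436 = 3108105.
P(M_28 = 12) = 3108105/268435456 = 3108105/268435456

Answer: 3108105/268435456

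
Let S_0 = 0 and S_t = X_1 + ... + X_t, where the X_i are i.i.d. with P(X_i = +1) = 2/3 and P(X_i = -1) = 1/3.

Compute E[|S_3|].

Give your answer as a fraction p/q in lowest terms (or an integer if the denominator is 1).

S_3 takes values m ≡ 1 (mod 2) with |m| ≤ 3; P(S_3=m) = C(3,(3+m)/2) · (2/3)^((3+m)/2) · (1/3)^((3-m)/2).
Distribution: P(S=-3)=1/27, P(S=-1)=2/9, P(S=1)=4/9, P(S=3)=8/27
E[|S_3|] = Σ_m |m|·P(S_3=m) = 5/3

Answer: 5/3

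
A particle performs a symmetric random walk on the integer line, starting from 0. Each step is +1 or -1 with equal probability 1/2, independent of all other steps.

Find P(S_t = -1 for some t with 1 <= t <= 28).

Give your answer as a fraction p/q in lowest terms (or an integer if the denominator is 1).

Answer: 28539857/33554432

Derivation:
Count via complement. Let g(t,s) = #length-t paths at position s with S_1..S_t all ≠ -1.
g(t,s) = g(t-1,s-1) + g(t-1,s+1) for s ≠ -1; g(t,-1) = 0.
t=0: g(0,0)=1
t=1: g(1,1)=1
t=2: g(2,0)=1 g(2,2)=1
t=3: g(3,1)=2 g(3,3)=1
t=4: g(4,0)=2 g(4,2)=3 g(4,4)=1
t=5: g(5,1)=5 g(5,3)=4 g(5,5)=1
t=6: g(6,0)=5 g(6,2)=9 g(6,4)=5 g(6,6)=1
t=7: g(7,1)=14 g(7,3)=14 g(7,5)=6 g(7,7)=1
t=8: g(8,0)=14 g(8,2)=28 g(8,4)=20 g(8,6)=7 g(8,8)=1
t=9: g(9,1)=42 g(9,3)=48 g(9,5)=27 g(9,7)=8 g(9,9)=1
t=10: g(10,0)=42 g(10,2)=90 g(10,4)=75 g(10,6)=35 g(10,8)=9 g(10,10)=1
t=11: g(11,1)=132 g(11,3)=165 g(11,5)=110 g(11,7)=44 g(11,9)=10 g(11,11)=1
t=12: g(12,0)=132 g(12,2)=297 g(12,4)=275 g(12,6)=154 g(12,8)=54 g(12,10)=11 g(12,12)=1
t=13: g(13,1)=429 g(13,3)=572 g(13,5)=429 g(13,7)=208 g(13,9)=65 g(13,11)=12 g(13,13)=1
t=14: g(14,0)=429 g(14,2)=1001 g(14,4)=1001 g(14,6)=637 g(14,8)=273 g(14,10)=77 g(14,12)=13 g(14,14)=1
t=15: g(15,1)=1430 g(15,3)=2002 g(15,5)=1638 g(15,7)=910 g(15,9)=350 g(15,11)=90 g(15,13)=14 g(15,15)=1
t=16: g(16,0)=1430 g(16,2)=3432 g(16,4)=3640 g(16,6)=2548 g(16,8)=1260 g(16,10)=440 g(16,12)=104 g(16,14)=15 g(16,16)=1
t=17: g(17,1)=4862 g(17,3)=7072 g(17,5)=6188 g(17,7)=3808 g(17,9)=1700 g(17,11)=544 g(17,13)=119 g(17,15)=16 g(17,17)=1
t=18: g(18,0)=4862 g(18,2)=11934 g(18,4)=13260 g(18,6)=9996 g(18,8)=5508 g(18,10)=2244 g(18,12)=663 g(18,14)=135 g(18,16)=17 g(18,18)=1
t=19: g(19,1)=16796 g(19,3)=25194 g(19,5)=23256 g(19,7)=15504 g(19,9)=7752 g(19,11)=2907 g(19,13)=798 g(19,15)=152 g(19,17)=18 g(19,19)=1
t=20: g(20,0)=16796 g(20,2)=41990 g(20,4)=48450 g(20,6)=38760 g(20,8)=23256 g(20,10)=10659 g(20,12)=3705 g(20,14)=950 g(20,16)=170 g(20,18)=19 g(20,20)=1
t=21: g(21,1)=58786 g(21,3)=90440 g(21,5)=87210 g(21,7)=62016 g(21,9)=33915 g(21,11)=14364 g(21,13)=4655 g(21,15)=1120 g(21,17)=189 g(21,19)=20 g(21,21)=1
t=22: g(22,0)=58786 g(22,2)=149226 g(22,4)=177650 g(22,6)=149226 g(22,8)=95931 g(22,10)=48279 g(22,12)=19019 g(22,14)=5775 g(22,16)=1309 g(22,18)=209 g(22,20)=21 g(22,22)=1
t=23: g(23,1)=208012 g(23,3)=326876 g(23,5)=326876 g(23,7)=245157 g(23,9)=144210 g(23,11)=67298 g(23,13)=24794 g(23,15)=7084 g(23,17)=1518 g(23,19)=230 g(23,21)=22 g(23,23)=1
t=24: g(24,0)=208012 g(24,2)=534888 g(24,4)=653752 g(24,6)=572033 g(24,8)=389367 g(24,10)=211508 g(24,12)=92092 g(24,14)=31878 g(24,16)=8602 g(24,18)=1748 g(24,20)=252 g(24,22)=23 g(24,24)=1
t=25: g(25,1)=742900 g(25,3)=1188640 g(25,5)=1225785 g(25,7)=961400 g(25,9)=600875 g(25,11)=303600 g(25,13)=123970 g(25,15)=40480 g(25,17)=10350 g(25,19)=2000 g(25,21)=275 g(25,23)=24 g(25,25)=1
t=26: g(26,0)=742900 g(26,2)=1931540 g(26,4)=2414425 g(26,6)=2187185 g(26,8)=1562275 g(26,10)=904475 g(26,12)=427570 g(26,14)=164450 g(26,16)=50830 g(26,18)=12350 g(26,20)=2275 g(26,22)=299 g(26,24)=25 g(26,26)=1
t=27: g(27,1)=2674440 g(27,3)=4345965 g(27,5)=4601610 g(27,7)=3749460 g(27,9)=2466750 g(27,11)=1332045 g(27,13)=592020 g(27,15)=215280 g(27,17)=63180 g(27,19)=14625 g(27,21)=2574 g(27,23)=324 g(27,25)=26 g(27,27)=1
t=28: g(28,0)=2674440 g(28,2)=7020405 g(28,4)=8947575 g(28,6)=8351070 g(28,8)=6216210 g(28,10)=3798795 g(28,12)=1924065 g(28,14)=807300 g(28,16)=278460 g(28,18)=77805 g(28,20)=17199 g(28,22)=2898 g(28,24)=350 g(28,26)=27 g(28,28)=1
Paths never hitting -1: Σ_s g(28,s) = 40116600
Paths hitting -1: 2^28 - 40116600 = 228318856
P = 228318856/268435456 = 28539857/33554432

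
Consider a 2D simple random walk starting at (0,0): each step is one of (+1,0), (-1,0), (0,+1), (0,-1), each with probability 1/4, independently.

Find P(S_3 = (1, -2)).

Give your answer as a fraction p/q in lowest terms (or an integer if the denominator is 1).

Let h be the number of horizontal steps (so 3-h are vertical). To end at (1,-2) need (h+1)/2 right-steps and ((3-h)-2)/2 up-steps.
Sum over h with 1 ≤ h ≤ 1, h ≡ 1 (mod 2), 3-h ≡ 0 (mod 2):
h=1: C(3,1)·C(1,1)·C(2,0) = 3·1·1 = 3
Total favorable: 3
Total paths: 4^3 = 64
P = 3/64 = 3/64

Answer: 3/64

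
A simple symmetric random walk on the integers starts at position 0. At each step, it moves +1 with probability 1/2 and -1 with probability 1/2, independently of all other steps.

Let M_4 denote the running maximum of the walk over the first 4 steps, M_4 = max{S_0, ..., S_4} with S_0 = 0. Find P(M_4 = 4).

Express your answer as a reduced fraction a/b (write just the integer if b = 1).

Let M_4 = max(S_0,...,S_4). Use the reflection principle: for j ≥ 1, #{paths with M_4 ≥ j} = #{S_4 ≥ j} + #{S_4 ≥ j+1}.
By reflection, #{M_4 ≥ 4} = #{S_4 ≥ 4} + #{S_4 ≥ 5} = 1 + 0 = 1.
#{M_4 ≥ 5} = #{S_4 ≥ 5} + #{S_4 ≥ 6} = 0 + 0 = 0.
#{M_4 = 4} = 1 - 0 = 1.
P(M_4 = 4) = 1/16 = 1/16

Answer: 1/16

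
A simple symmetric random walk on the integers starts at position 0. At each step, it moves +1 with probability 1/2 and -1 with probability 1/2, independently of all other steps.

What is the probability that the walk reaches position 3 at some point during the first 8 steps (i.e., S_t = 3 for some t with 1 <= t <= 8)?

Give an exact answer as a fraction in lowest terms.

Count via complement. Let g(t,s) = #length-t paths at position s with S_1..S_t all ≠ 3.
g(t,s) = g(t-1,s-1) + g(t-1,s+1) for s ≠ 3; g(t,3) = 0.
t=0: g(0,0)=1
t=1: g(1,-1)=1 g(1,1)=1
t=2: g(2,-2)=1 g(2,0)=2 g(2,2)=1
t=3: g(3,-3)=1 g(3,-1)=3 g(3,1)=3
t=4: g(4,-4)=1 g(4,-2)=4 g(4,0)=6 g(4,2)=3
t=5: g(5,-5)=1 g(5,-3)=5 g(5,-1)=10 g(5,1)=9
t=6: g(6,-6)=1 g(6,-4)=6 g(6,-2)=15 g(6,0)=19 g(6,2)=9
t=7: g(7,-7)=1 g(7,-5)=7 g(7,-3)=21 g(7,-1)=34 g(7,1)=28
t=8: g(8,-8)=1 g(8,-6)=8 g(8,-4)=28 g(8,-2)=55 g(8,0)=62 g(8,2)=28
Paths never hitting 3: Σ_s g(8,s) = 182
Paths hitting 3: 2^8 - 182 = 74
P = 74/256 = 37/128

Answer: 37/128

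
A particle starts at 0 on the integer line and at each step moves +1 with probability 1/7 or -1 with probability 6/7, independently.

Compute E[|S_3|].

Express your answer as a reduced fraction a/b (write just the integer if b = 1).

S_3 takes values m ≡ 1 (mod 2) with |m| ≤ 3; P(S_3=m) = C(3,(3+m)/2) · (1/7)^((3+m)/2) · (6/7)^((3-m)/2).
Distribution: P(S=-3)=216/343, P(S=-1)=108/343, P(S=1)=18/343, P(S=3)=1/343
E[|S_3|] = Σ_m |m|·P(S_3=m) = 111/49

Answer: 111/49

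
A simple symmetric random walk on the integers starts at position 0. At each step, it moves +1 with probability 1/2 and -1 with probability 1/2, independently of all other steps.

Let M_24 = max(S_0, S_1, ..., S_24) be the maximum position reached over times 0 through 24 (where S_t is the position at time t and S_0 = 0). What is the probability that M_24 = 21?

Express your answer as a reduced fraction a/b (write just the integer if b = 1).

Answer: 3/2097152

Derivation:
Let M_24 = max(S_0,...,S_24). Use the reflection principle: for j ≥ 1, #{paths with M_24 ≥ j} = #{S_24 ≥ j} + #{S_24 ≥ j+1}.
By reflection, #{M_24 ≥ 21} = #{S_24 ≥ 21} + #{S_24 ≥ 22} = 25 + 25 = 50.
#{M_24 ≥ 22} = #{S_24 ≥ 22} + #{S_24 ≥ 23} = 25 + 1 = 26.
#{M_24 = 21} = 50 - 26 = 24.
P(M_24 = 21) = 24/16777216 = 3/2097152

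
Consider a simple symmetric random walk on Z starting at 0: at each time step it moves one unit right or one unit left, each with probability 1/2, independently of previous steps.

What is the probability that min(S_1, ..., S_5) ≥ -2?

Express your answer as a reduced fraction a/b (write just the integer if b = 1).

Let f(t,s) = #length-t paths at position s with S_1..S_t all ≥ -2.
f(t,s) = f(t-1,s-1) + f(t-1,s+1) for s ≥ -2; f(t,s) = 0 for s < -2.
t=0: f(0,0)=1
t=1: f(1,-1)=1 f(1,1)=1
t=2: f(2,-2)=1 f(2,0)=2 f(2,2)=1
t=3: f(3,-1)=3 f(3,1)=3 f(3,3)=1
t=4: f(4,-2)=3 f(4,0)=6 f(4,2)=4 f(4,4)=1
t=5: f(5,-1)=9 f(5,1)=10 f(5,3)=5 f(5,5)=1
Σ_s f(5,s) = 25
P = 25/32 = 25/32

Answer: 25/32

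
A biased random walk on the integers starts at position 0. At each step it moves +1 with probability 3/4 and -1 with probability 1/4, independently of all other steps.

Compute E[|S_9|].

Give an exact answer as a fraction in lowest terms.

Answer: 152163/32768

Derivation:
S_9 takes values m ≡ 1 (mod 2) with |m| ≤ 9; P(S_9=m) = C(9,(9+m)/2) · (3/4)^((9+m)/2) · (1/4)^((9-m)/2).
Distribution: P(S=-9)=1/262144, P(S=-7)=27/262144, P(S=-5)=81/65536, P(S=-3)=567/65536, P(S=-1)=5103/131072, P(S=1)=15309/131072, P(S=3)=15309/65536, P(S=5)=19683/65536, P(S=7)=59049/262144, P(S=9)=19683/262144
E[|S_9|] = Σ_m |m|·P(S_9=m) = 152163/32768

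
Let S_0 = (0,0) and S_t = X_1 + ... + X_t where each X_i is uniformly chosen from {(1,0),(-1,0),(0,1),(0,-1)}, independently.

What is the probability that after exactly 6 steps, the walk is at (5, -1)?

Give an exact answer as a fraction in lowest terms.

Let h be the number of horizontal steps (so 6-h are vertical). To end at (5,-1) need (h+5)/2 right-steps and ((6-h)-1)/2 up-steps.
Sum over h with 5 ≤ h ≤ 5, h ≡ 1 (mod 2), 6-h ≡ 1 (mod 2):
h=5: C(6,5)·C(5,5)·C(1,0) = 6·1·1 = 6
Total favorable: 6
Total paths: 4^6 = 4096
P = 6/4096 = 3/2048

Answer: 3/2048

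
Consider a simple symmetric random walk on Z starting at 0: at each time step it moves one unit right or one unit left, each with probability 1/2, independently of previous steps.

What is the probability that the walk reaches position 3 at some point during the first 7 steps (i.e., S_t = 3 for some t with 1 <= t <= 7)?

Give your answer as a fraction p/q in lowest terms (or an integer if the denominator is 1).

Count via complement. Let g(t,s) = #length-t paths at position s with S_1..S_t all ≠ 3.
g(t,s) = g(t-1,s-1) + g(t-1,s+1) for s ≠ 3; g(t,3) = 0.
t=0: g(0,0)=1
t=1: g(1,-1)=1 g(1,1)=1
t=2: g(2,-2)=1 g(2,0)=2 g(2,2)=1
t=3: g(3,-3)=1 g(3,-1)=3 g(3,1)=3
t=4: g(4,-4)=1 g(4,-2)=4 g(4,0)=6 g(4,2)=3
t=5: g(5,-5)=1 g(5,-3)=5 g(5,-1)=10 g(5,1)=9
t=6: g(6,-6)=1 g(6,-4)=6 g(6,-2)=15 g(6,0)=19 g(6,2)=9
t=7: g(7,-7)=1 g(7,-5)=7 g(7,-3)=21 g(7,-1)=34 g(7,1)=28
Paths never hitting 3: Σ_s g(7,s) = 91
Paths hitting 3: 2^7 - 91 = 37
P = 37/128 = 37/128

Answer: 37/128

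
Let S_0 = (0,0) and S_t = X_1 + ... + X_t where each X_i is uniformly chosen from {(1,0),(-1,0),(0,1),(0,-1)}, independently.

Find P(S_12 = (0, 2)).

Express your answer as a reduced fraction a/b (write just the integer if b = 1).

Let h be the number of horizontal steps (so 12-h are vertical). To end at (0,2) need (h+0)/2 right-steps and ((12-h)+2)/2 up-steps.
Sum over h with 0 ≤ h ≤ 10, h ≡ 0 (mod 2), 12-h ≡ 0 (mod 2):
h=0: C(12,0)·C(0,0)·C(12,7) = 1·1·792 = 792
h=2: C(12,2)·C(2,1)·C(10,6) = 66·2·210 = 27720
h=4: C(12,4)·C(4,2)·C(8,5) = 495·6·56 = 166320
h=6: C(12,6)·C(6,3)·C(6,4) = 924·20·15 = 277200
h=8: C(12,8)·C(8,4)·C(4,3) = 495·70·4 = 138600
h=10: C(12,10)·C(10,5)·C(2,2) = 66·252·1 = 16632
Total favorable: 627264
Total paths: 4^12 = 16777216
P = 627264/16777216 = 9801/262144

Answer: 9801/262144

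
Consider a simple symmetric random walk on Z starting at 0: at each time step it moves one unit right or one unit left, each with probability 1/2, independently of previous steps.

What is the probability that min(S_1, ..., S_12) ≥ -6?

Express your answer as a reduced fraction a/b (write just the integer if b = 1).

Let f(t,s) = #length-t paths at position s with S_1..S_t all ≥ -6.
f(t,s) = f(t-1,s-1) + f(t-1,s+1) for s ≥ -6; f(t,s) = 0 for s < -6.
t=0: f(0,0)=1
t=1: f(1,-1)=1 f(1,1)=1
t=2: f(2,-2)=1 f(2,0)=2 f(2,2)=1
t=3: f(3,-3)=1 f(3,-1)=3 f(3,1)=3 f(3,3)=1
t=4: f(4,-4)=1 f(4,-2)=4 f(4,0)=6 f(4,2)=4 f(4,4)=1
t=5: f(5,-5)=1 f(5,-3)=5 f(5,-1)=10 f(5,1)=10 f(5,3)=5 f(5,5)=1
t=6: f(6,-6)=1 f(6,-4)=6 f(6,-2)=15 f(6,0)=20 f(6,2)=15 f(6,4)=6 f(6,6)=1
t=7: f(7,-5)=7 f(7,-3)=21 f(7,-1)=35 f(7,1)=35 f(7,3)=21 f(7,5)=7 f(7,7)=1
t=8: f(8,-6)=7 f(8,-4)=28 f(8,-2)=56 f(8,0)=70 f(8,2)=56 f(8,4)=28 f(8,6)=8 f(8,8)=1
t=9: f(9,-5)=35 f(9,-3)=84 f(9,-1)=126 f(9,1)=126 f(9,3)=84 f(9,5)=36 f(9,7)=9 f(9,9)=1
t=10: f(10,-6)=35 f(10,-4)=119 f(10,-2)=210 f(10,0)=252 f(10,2)=210 f(10,4)=120 f(10,6)=45 f(10,8)=10 f(10,10)=1
t=11: f(11,-5)=154 f(11,-3)=329 f(11,-1)=462 f(11,1)=462 f(11,3)=330 f(11,5)=165 f(11,7)=55 f(11,9)=11 f(11,11)=1
t=12: f(12,-6)=154 f(12,-4)=483 f(12,-2)=791 f(12,0)=924 f(12,2)=792 f(12,4)=495 f(12,6)=220 f(12,8)=66 f(12,10)=12 f(12,12)=1
Σ_s f(12,s) = 3938
P = 3938/4096 = 1969/2048

Answer: 1969/2048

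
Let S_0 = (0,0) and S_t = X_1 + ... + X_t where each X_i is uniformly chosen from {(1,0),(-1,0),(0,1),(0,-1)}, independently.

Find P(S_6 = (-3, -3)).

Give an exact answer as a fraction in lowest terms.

Let h be the number of horizontal steps (so 6-h are vertical). To end at (-3,-3) need (h-3)/2 right-steps and ((6-h)-3)/2 up-steps.
Sum over h with 3 ≤ h ≤ 3, h ≡ 1 (mod 2), 6-h ≡ 1 (mod 2):
h=3: C(6,3)·C(3,0)·C(3,0) = 20·1·1 = 20
Total favorable: 20
Total paths: 4^6 = 4096
P = 20/4096 = 5/1024

Answer: 5/1024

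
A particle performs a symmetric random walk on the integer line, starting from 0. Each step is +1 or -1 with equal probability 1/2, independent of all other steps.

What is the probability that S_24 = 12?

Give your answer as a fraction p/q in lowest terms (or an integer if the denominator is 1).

To reach position 12 after 24 steps: need 18 steps of +1 and 6 of -1.
Favorable paths: C(24,18) = 134596
Total paths: 2^24 = 16777216
P = 134596/16777216 = 33649/4194304

Answer: 33649/4194304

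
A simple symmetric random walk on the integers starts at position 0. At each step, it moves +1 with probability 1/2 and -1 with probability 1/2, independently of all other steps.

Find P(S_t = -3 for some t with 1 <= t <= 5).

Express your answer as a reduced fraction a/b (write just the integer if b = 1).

Count via complement. Let g(t,s) = #length-t paths at position s with S_1..S_t all ≠ -3.
g(t,s) = g(t-1,s-1) + g(t-1,s+1) for s ≠ -3; g(t,-3) = 0.
t=0: g(0,0)=1
t=1: g(1,-1)=1 g(1,1)=1
t=2: g(2,-2)=1 g(2,0)=2 g(2,2)=1
t=3: g(3,-1)=3 g(3,1)=3 g(3,3)=1
t=4: g(4,-2)=3 g(4,0)=6 g(4,2)=4 g(4,4)=1
t=5: g(5,-1)=9 g(5,1)=10 g(5,3)=5 g(5,5)=1
Paths never hitting -3: Σ_s g(5,s) = 25
Paths hitting -3: 2^5 - 25 = 7
P = 7/32 = 7/32

Answer: 7/32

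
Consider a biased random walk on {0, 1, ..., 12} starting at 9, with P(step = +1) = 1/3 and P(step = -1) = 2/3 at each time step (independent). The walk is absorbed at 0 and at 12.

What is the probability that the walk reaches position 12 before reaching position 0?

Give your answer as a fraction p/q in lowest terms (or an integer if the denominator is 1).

Answer: 73/585

Derivation:
Biased walk: p = 1/3, q = 2/3, r = q/p = 2
Gambler's ruin: P(hit 12 before 0 | start at 9) = (1 - r^a)/(1 - r^N)
r^9 = 512; r^12 = 4096
P = (1 - 512) / (1 - 4096) = -511 / -4095 = 73/585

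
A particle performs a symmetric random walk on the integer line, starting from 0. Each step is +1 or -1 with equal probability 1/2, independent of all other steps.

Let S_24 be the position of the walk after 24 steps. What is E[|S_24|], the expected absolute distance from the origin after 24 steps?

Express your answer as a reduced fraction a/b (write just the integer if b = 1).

S_24 takes values m ≡ 0 (mod 2) with |m| ≤ 24; P(S_24=m) = C(24,(24+m)/2)/2^24.
Total paths: 2^24 = 16777216
Distribution: P(S=-24)=1/16777216, P(S=-22)=24/16777216, P(S=-20)=276/16777216, P(S=-18)=2024/16777216, P(S=-16)=10626/16777216, P(S=-14)=42504/16777216, P(S=-12)=134596/16777216, P(S=-10)=346104/16777216, P(S=-8)=735471/16777216, P(S=-6)=1307504/16777216, P(S=-4)=1961256/16777216, P(S=-2)=2496144/16777216, P(S=0)=2704156/16777216, P(S=2)=2496144/16777216, P(S=4)=1961256/16777216, P(S=6)=1307504/16777216, P(S=8)=735471/16777216, P(S=10)=346104/16777216, P(S=12)=134596/16777216, P(S=14)=42504/16777216, P(S=16)=10626/16777216, P(S=18)=2024/16777216, P(S=20)=276/16777216, P(S=22)=24/16777216, P(S=24)=1/16777216
E[|S_24|] = Σ_m |m|·P(S_24=m) = 64899744/16777216 = 2028117/524288

Answer: 2028117/524288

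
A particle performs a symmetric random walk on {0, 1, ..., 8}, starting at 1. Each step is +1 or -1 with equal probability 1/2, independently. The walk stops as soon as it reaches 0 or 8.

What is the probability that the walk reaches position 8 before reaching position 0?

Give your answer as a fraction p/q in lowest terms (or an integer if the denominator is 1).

Answer: 1/8

Derivation:
Symmetric walk (p = 1/2): the harmonic-function argument gives P(hit 8 before 0 | start at 1) = a/N.
P = 1/8 = 1/8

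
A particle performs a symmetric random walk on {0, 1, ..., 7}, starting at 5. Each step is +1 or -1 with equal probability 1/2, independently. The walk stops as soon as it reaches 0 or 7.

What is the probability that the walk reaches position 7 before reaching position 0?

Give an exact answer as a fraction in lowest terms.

Answer: 5/7

Derivation:
Symmetric walk (p = 1/2): the harmonic-function argument gives P(hit 7 before 0 | start at 5) = a/N.
P = 5/7 = 5/7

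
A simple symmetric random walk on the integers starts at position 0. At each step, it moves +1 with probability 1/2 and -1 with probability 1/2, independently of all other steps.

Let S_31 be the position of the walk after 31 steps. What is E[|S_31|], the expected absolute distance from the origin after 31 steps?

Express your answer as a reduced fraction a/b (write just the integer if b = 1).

S_31 takes values m ≡ 1 (mod 2) with |m| ≤ 31; P(S_31=m) = C(31,(31+m)/2)/2^31.
Total paths: 2^31 = 2147483648
Distribution: P(S=-31)=1/2147483648, P(S=-29)=31/2147483648, P(S=-27)=465/2147483648, P(S=-25)=4495/2147483648, P(S=-23)=31465/2147483648, P(S=-21)=169911/2147483648, P(S=-19)=736281/2147483648, P(S=-17)=2629575/2147483648, P(S=-15)=7888725/2147483648, P(S=-13)=20160075/2147483648, P(S=-11)=44352165/2147483648, P(S=-9)=84672315/2147483648, P(S=-7)=141120525/2147483648, P(S=-5)=206253075/2147483648, P(S=-3)=265182525/2147483648, P(S=-1)=300540195/2147483648, P(S=1)=300540195/2147483648, P(S=3)=265182525/2147483648, P(S=5)=206253075/2147483648, P(S=7)=141120525/2147483648, P(S=9)=84672315/2147483648, P(S=11)=44352165/2147483648, P(S=13)=20160075/2147483648, P(S=15)=7888725/2147483648, P(S=17)=2629575/2147483648, P(S=19)=736281/2147483648, P(S=21)=169911/2147483648, P(S=23)=31465/2147483648, P(S=25)=4495/2147483648, P(S=27)=465/2147483648, P(S=29)=31/2147483648, P(S=31)=1/2147483648
E[|S_31|] = Σ_m |m|·P(S_31=m) = 9617286240/2147483648 = 300540195/67108864

Answer: 300540195/67108864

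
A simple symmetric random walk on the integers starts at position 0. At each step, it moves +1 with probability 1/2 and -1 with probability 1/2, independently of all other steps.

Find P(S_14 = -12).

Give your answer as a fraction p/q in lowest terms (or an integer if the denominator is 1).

Answer: 7/8192

Derivation:
To reach position -12 after 14 steps: need 1 step of +1 and 13 of -1.
Favorable paths: C(14,1) = 14
Total paths: 2^14 = 16384
P = 14/16384 = 7/8192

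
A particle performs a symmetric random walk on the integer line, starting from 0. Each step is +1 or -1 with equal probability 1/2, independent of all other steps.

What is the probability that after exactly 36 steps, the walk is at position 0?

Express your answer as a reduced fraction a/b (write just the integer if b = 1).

Answer: 2268783825/17179869184

Derivation:
To return to 0 after 36 steps: need exactly 18 steps of +1 and 18 of -1.
Favorable paths: C(36,18) = 9075135300
Total paths: 2^36 = 68719476736
P = 9075135300/68719476736 = 2268783825/17179869184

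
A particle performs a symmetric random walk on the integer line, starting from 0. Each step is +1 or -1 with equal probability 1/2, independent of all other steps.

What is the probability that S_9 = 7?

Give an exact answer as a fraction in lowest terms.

Answer: 9/512

Derivation:
To reach position 7 after 9 steps: need 8 steps of +1 and 1 of -1.
Favorable paths: C(9,8) = 9
Total paths: 2^9 = 512
P = 9/512 = 9/512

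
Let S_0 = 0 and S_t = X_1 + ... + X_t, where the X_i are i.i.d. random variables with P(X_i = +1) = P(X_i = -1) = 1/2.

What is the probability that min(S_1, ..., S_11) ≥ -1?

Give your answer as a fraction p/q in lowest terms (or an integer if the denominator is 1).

Answer: 231/512

Derivation:
Let f(t,s) = #length-t paths at position s with S_1..S_t all ≥ -1.
f(t,s) = f(t-1,s-1) + f(t-1,s+1) for s ≥ -1; f(t,s) = 0 for s < -1.
t=0: f(0,0)=1
t=1: f(1,-1)=1 f(1,1)=1
t=2: f(2,0)=2 f(2,2)=1
t=3: f(3,-1)=2 f(3,1)=3 f(3,3)=1
t=4: f(4,0)=5 f(4,2)=4 f(4,4)=1
t=5: f(5,-1)=5 f(5,1)=9 f(5,3)=5 f(5,5)=1
t=6: f(6,0)=14 f(6,2)=14 f(6,4)=6 f(6,6)=1
t=7: f(7,-1)=14 f(7,1)=28 f(7,3)=20 f(7,5)=7 f(7,7)=1
t=8: f(8,0)=42 f(8,2)=48 f(8,4)=27 f(8,6)=8 f(8,8)=1
t=9: f(9,-1)=42 f(9,1)=90 f(9,3)=75 f(9,5)=35 f(9,7)=9 f(9,9)=1
t=10: f(10,0)=132 f(10,2)=165 f(10,4)=110 f(10,6)=44 f(10,8)=10 f(10,10)=1
t=11: f(11,-1)=132 f(11,1)=297 f(11,3)=275 f(11,5)=154 f(11,7)=54 f(11,9)=11 f(11,11)=1
Σ_s f(11,s) = 924
P = 924/2048 = 231/512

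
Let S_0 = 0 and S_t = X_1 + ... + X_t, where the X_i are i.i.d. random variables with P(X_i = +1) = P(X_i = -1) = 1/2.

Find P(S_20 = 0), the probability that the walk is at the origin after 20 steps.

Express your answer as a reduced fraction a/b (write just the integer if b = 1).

Answer: 46189/262144

Derivation:
To return to 0 after 20 steps: need exactly 10 steps of +1 and 10 of -1.
Favorable paths: C(20,10) = 184756
Total paths: 2^20 = 1048576
P = 184756/1048576 = 46189/262144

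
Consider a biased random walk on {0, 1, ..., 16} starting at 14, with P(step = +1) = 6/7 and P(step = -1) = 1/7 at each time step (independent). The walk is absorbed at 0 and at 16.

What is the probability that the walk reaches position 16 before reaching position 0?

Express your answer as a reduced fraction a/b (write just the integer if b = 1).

Biased walk: p = 6/7, q = 1/7, r = q/p = 1/6
Gambler's ruin: P(hit 16 before 0 | start at 14) = (1 - r^a)/(1 - r^N)
r^14 = 1/78364164096; r^16 = 1/2821109907456
P = (1 - 1/78364164096) / (1 - 1/2821109907456) = 78364164095/78364164096 / 2821109907455/2821109907456 = 80603140212/80603140213

Answer: 80603140212/80603140213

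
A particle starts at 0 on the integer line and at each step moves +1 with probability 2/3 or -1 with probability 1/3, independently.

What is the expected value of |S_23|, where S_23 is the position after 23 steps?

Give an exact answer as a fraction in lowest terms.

Answer: 247004221931/31381059609

Derivation:
S_23 takes values m ≡ 1 (mod 2) with |m| ≤ 23; P(S_23=m) = C(23,(23+m)/2) · (2/3)^((23+m)/2) · (1/3)^((23-m)/2).
Distribution: P(S=-23)=1/94143178827, P(S=-21)=46/94143178827, P(S=-19)=1012/94143178827, P(S=-17)=14168/94143178827, P(S=-15)=141680/94143178827, P(S=-13)=1076768/94143178827, P(S=-11)=2153536/31381059609, P(S=-9)=10460032/31381059609, P(S=-7)=41840128/31381059609, P(S=-5)=418401280/94143178827, P(S=-3)=1171523584/94143178827, P(S=-1)=2769055744/94143178827, P(S=1)=5538111488/94143178827, P(S=3)=9372188672/94143178827, P(S=5)=13388840960/94143178827, P(S=7)=5355536384/31381059609, P(S=9)=5355536384/31381059609, P(S=11)=4410441728/31381059609, P(S=13)=8820883456/94143178827, P(S=15)=4642570240/94143178827, P(S=17)=1857028096/94143178827, P(S=19)=530579456/94143178827, P(S=21)=96468992/94143178827, P(S=23)=8388608/94143178827
E[|S_23|] = Σ_m |m|·P(S_23=m) = 247004221931/31381059609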